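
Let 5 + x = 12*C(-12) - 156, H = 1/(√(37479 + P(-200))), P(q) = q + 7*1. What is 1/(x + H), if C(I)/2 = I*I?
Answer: 122857370/404815034149 - √37286/404815034149 ≈ 0.00030349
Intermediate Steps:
C(I) = 2*I² (C(I) = 2*(I*I) = 2*I²)
P(q) = 7 + q (P(q) = q + 7 = 7 + q)
H = √37286/37286 (H = 1/(√(37479 + (7 - 200))) = 1/(√(37479 - 193)) = 1/(√37286) = √37286/37286 ≈ 0.0051788)
x = 3295 (x = -5 + (12*(2*(-12)²) - 156) = -5 + (12*(2*144) - 156) = -5 + (12*288 - 156) = -5 + (3456 - 156) = -5 + 3300 = 3295)
1/(x + H) = 1/(3295 + √37286/37286)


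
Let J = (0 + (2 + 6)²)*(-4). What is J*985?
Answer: -252160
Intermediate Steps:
J = -256 (J = (0 + 8²)*(-4) = (0 + 64)*(-4) = 64*(-4) = -256)
J*985 = -256*985 = -252160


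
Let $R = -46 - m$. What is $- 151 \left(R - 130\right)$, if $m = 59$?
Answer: $35485$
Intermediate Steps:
$R = -105$ ($R = -46 - 59 = -105$)
$- 151 \left(R - 130\right) = - 151 \left(-105 - 130\right) = \left(-151\right) \left(-235\right) = 35485$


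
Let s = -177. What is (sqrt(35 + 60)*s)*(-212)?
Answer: 37524*sqrt(95) ≈ 3.6574e+5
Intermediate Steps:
(sqrt(35 + 60)*s)*(-212) = (sqrt(35 + 60)*(-177))*(-212) = (sqrt(95)*(-177))*(-212) = -177*sqrt(95)*(-212) = 37524*sqrt(95)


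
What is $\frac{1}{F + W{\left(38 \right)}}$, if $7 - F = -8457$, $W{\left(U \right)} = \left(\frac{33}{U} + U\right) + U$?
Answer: $\frac{38}{324553} \approx 0.00011708$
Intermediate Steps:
$W{\left(U \right)} = 2 U + \frac{33}{U}$ ($W{\left(U \right)} = \left(U + \frac{33}{U}\right) + U = 2 U + \frac{33}{U}$)
$F = 8464$ ($F = 7 - -8457 = 7 + 8457 = 8464$)
$\frac{1}{F + W{\left(38 \right)}} = \frac{1}{8464 + \left(2 \cdot 38 + \frac{33}{38}\right)} = \frac{1}{8464 + \left(76 + 33 \cdot \frac{1}{38}\right)} = \frac{1}{8464 + \left(76 + \frac{33}{38}\right)} = \frac{1}{8464 + \frac{2921}{38}} = \frac{1}{\frac{324553}{38}} = \frac{38}{324553}$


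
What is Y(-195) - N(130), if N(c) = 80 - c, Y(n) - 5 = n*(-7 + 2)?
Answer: 1030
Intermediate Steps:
Y(n) = 5 - 5*n (Y(n) = 5 + n*(-7 + 2) = 5 + n*(-5) = 5 - 5*n)
Y(-195) - N(130) = (5 - 5*(-195)) - (80 - 1*130) = (5 + 975) - (80 - 130) = 980 - 1*(-50) = 980 + 50 = 1030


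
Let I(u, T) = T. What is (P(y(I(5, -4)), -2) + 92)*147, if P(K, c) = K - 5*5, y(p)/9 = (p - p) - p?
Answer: 15141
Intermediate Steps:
y(p) = -9*p (y(p) = 9*((p - p) - p) = 9*(0 - p) = 9*(-p) = -9*p)
P(K, c) = -25 + K (P(K, c) = K - 25 = -25 + K)
(P(y(I(5, -4)), -2) + 92)*147 = ((-25 - 9*(-4)) + 92)*147 = ((-25 + 36) + 92)*147 = (11 + 92)*147 = 103*147 = 15141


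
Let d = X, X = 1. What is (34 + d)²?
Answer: 1225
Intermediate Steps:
d = 1
(34 + d)² = (34 + 1)² = 35² = 1225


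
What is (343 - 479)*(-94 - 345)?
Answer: 59704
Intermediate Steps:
(343 - 479)*(-94 - 345) = -136*(-439) = 59704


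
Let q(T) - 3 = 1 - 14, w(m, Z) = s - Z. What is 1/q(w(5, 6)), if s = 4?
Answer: -1/10 ≈ -0.10000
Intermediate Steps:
w(m, Z) = 4 - Z
q(T) = -10 (q(T) = 3 + (1 - 14) = 3 - 13 = -10)
1/q(w(5, 6)) = 1/(-10) = -1/10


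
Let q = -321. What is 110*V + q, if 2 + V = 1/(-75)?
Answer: -8137/15 ≈ -542.47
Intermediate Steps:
V = -151/75 (V = -2 + 1/(-75) = -2 - 1/75 = -151/75 ≈ -2.0133)
110*V + q = 110*(-151/75) - 321 = -3322/15 - 321 = -8137/15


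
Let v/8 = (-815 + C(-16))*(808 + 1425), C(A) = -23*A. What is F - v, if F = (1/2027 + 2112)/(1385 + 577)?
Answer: 31756968881617/3976974 ≈ 7.9852e+6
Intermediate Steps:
F = 4281025/3976974 (F = (1/2027 + 2112)/1962 = (4281025/2027)*(1/1962) = 4281025/3976974 ≈ 1.0765)
v = -7985208 (v = 8*((-815 - 23*(-16))*(808 + 1425)) = 8*((-815 + 368)*2233) = 8*(-447*2233) = 8*(-998151) = -7985208)
F - v = 4281025/3976974 - 1*(-7985208) = 4281025/3976974 + 7985208 = 31756968881617/3976974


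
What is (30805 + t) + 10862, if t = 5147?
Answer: 46814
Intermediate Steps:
(30805 + t) + 10862 = (30805 + 5147) + 10862 = 35952 + 10862 = 46814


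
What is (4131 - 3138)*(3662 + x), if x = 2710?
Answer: 6327396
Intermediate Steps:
(4131 - 3138)*(3662 + x) = (4131 - 3138)*(3662 + 2710) = 993*6372 = 6327396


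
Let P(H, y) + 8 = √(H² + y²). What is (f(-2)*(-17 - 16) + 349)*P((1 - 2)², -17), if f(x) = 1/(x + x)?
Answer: -2858 + 1429*√290/4 ≈ 3225.8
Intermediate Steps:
f(x) = 1/(2*x)
P(H, y) = -8 + √(H² + y²)
(f(-2)*(-17 - 16) + 349)*P((1 - 2)², -17) = (((½)/(-2))*(-17 - 16) + 349)*(-8 + √(((1 - 2)²)² + (-17)²)) = (((½)*(-½))*(-33) + 349)*(-8 + √(((-1)²)² + 289)) = (-¼*(-33) + 349)*(-8 + √(1² + 289)) = (33/4 + 349)*(-8 + √(1 + 289)) = 1429*(-8 + √290)/4 = -2858 + 1429*√290/4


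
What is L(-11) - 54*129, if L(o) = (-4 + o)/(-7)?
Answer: -48747/7 ≈ -6963.9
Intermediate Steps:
L(o) = 4/7 - o/7 (L(o) = (-4 + o)*(-⅐) = 4/7 - o/7)
L(-11) - 54*129 = (4/7 - ⅐*(-11)) - 54*129 = (4/7 + 11/7) - 6966 = 15/7 - 6966 = -48747/7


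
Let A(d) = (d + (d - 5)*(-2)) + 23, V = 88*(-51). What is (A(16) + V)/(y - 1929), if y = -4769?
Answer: 263/394 ≈ 0.66751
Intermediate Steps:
V = -4488
A(d) = 33 - d (A(d) = (d + (-5 + d)*(-2)) + 23 = (d + (10 - 2*d)) + 23 = (10 - d) + 23 = 33 - d)
(A(16) + V)/(y - 1929) = ((33 - 1*16) - 4488)/(-4769 - 1929) = ((33 - 16) - 4488)/(-6698) = (17 - 4488)*(-1/6698) = -4471*(-1/6698) = 263/394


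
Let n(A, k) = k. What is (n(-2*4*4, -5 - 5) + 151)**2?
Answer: 19881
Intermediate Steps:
(n(-2*4*4, -5 - 5) + 151)**2 = ((-5 - 5) + 151)**2 = (-10 + 151)**2 = 141**2 = 19881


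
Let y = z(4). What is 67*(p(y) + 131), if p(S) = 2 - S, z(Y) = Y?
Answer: 8643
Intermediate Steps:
y = 4
67*(p(y) + 131) = 67*((2 - 1*4) + 131) = 67*((2 - 4) + 131) = 67*(-2 + 131) = 67*129 = 8643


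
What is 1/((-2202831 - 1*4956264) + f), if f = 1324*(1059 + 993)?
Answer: -1/4442247 ≈ -2.2511e-7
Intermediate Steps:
f = 2716848 (f = 1324*2052 = 2716848)
1/((-2202831 - 1*4956264) + f) = 1/((-2202831 - 1*4956264) + 2716848) = 1/((-2202831 - 4956264) + 2716848) = 1/(-7159095 + 2716848) = 1/(-4442247) = -1/4442247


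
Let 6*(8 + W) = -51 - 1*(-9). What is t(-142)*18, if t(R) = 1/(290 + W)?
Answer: 18/275 ≈ 0.065454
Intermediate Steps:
W = -15 (W = -8 + (-51 - 1*(-9))/6 = -8 + (-51 + 9)/6 = -8 + (⅙)*(-42) = -8 - 7 = -15)
t(R) = 1/275 (t(R) = 1/(290 - 15) = 1/275)
t(-142)*18 = (1/275)*18 = 18/275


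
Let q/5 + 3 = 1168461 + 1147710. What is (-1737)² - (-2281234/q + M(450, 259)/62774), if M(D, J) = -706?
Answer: 548352136698963299/181743912540 ≈ 3.0172e+6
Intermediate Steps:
q = 11580840 (q = -15 + 5*(1168461 + 1147710) = -15 + 5*2316171 = -15 + 11580855 = 11580840)
(-1737)² - (-2281234/q + M(450, 259)/62774) = (-1737)² - (-2281234/11580840 - 706/62774) = 3017169 - (-2281234*1/11580840 - 706*1/62774) = 3017169 - (-1140617/5790420 - 353/31387) = 3017169 - 1*(-37844564039/181743912540) = 3017169 + 37844564039/181743912540 = 548352136698963299/181743912540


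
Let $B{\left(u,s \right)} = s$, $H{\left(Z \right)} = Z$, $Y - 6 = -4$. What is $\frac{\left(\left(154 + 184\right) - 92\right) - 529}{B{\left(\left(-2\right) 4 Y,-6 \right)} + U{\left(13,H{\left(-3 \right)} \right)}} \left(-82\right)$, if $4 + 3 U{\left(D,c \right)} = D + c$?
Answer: $- \frac{11603}{2} \approx -5801.5$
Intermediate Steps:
$Y = 2$ ($Y = 6 - 4 = 2$)
$U{\left(D,c \right)} = - \frac{4}{3} + \frac{D}{3} + \frac{c}{3}$ ($U{\left(D,c \right)} = - \frac{4}{3} + \frac{D + c}{3} = - \frac{4}{3} + \left(\frac{D}{3} + \frac{c}{3}\right) = - \frac{4}{3} + \frac{D}{3} + \frac{c}{3}$)
$\frac{\left(\left(154 + 184\right) - 92\right) - 529}{B{\left(\left(-2\right) 4 Y,-6 \right)} + U{\left(13,H{\left(-3 \right)} \right)}} \left(-82\right) = \frac{\left(\left(154 + 184\right) - 92\right) - 529}{-6 + \left(- \frac{4}{3} + \frac{1}{3} \cdot 13 + \frac{1}{3} \left(-3\right)\right)} \left(-82\right) = \frac{\left(338 - 92\right) - 529}{-6 - -2} \left(-82\right) = \frac{246 - 529}{-6 + 2} \left(-82\right) = - \frac{283}{-4} \left(-82\right) = \left(-283\right) \left(- \frac{1}{4}\right) \left(-82\right) = \frac{283}{4} \left(-82\right) = - \frac{11603}{2}$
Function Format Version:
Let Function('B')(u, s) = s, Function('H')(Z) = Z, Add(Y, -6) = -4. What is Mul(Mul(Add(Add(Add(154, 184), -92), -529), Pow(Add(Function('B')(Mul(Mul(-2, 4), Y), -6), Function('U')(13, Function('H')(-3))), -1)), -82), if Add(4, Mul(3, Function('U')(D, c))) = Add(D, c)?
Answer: Rational(-11603, 2) ≈ -5801.5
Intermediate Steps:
Y = 2 (Y = Add(6, -4) = 2)
Function('U')(D, c) = Add(Rational(-4, 3), Mul(Rational(1, 3), D), Mul(Rational(1, 3), c)) (Function('U')(D, c) = Add(Rational(-4, 3), Mul(Rational(1, 3), Add(D, c))) = Add(Rational(-4, 3), Add(Mul(Rational(1, 3), D), Mul(Rational(1, 3), c))) = Add(Rational(-4, 3), Mul(Rational(1, 3), D), Mul(Rational(1, 3), c)))
Mul(Mul(Add(Add(Add(154, 184), -92), -529), Pow(Add(Function('B')(Mul(Mul(-2, 4), Y), -6), Function('U')(13, Function('H')(-3))), -1)), -82) = Mul(Mul(Add(Add(Add(154, 184), -92), -529), Pow(Add(-6, Add(Rational(-4, 3), Mul(Rational(1, 3), 13), Mul(Rational(1, 3), -3))), -1)), -82) = Mul(Mul(Add(Add(338, -92), -529), Pow(Add(-6, Add(Rational(-4, 3), Rational(13, 3), -1)), -1)), -82) = Mul(Mul(Add(246, -529), Pow(Add(-6, 2), -1)), -82) = Mul(Mul(-283, Pow(-4, -1)), -82) = Mul(Mul(-283, Rational(-1, 4)), -82) = Mul(Rational(283, 4), -82) = Rational(-11603, 2)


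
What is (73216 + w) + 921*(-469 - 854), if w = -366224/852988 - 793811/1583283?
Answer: -386677212176941232/337630349901 ≈ -1.1453e+6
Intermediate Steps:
w = -314236872665/337630349901 (w = -366224*1/852988 - 793811*1/1583283 = -91556/213247 - 793811/1583283 = -314236872665/337630349901 ≈ -0.93071)
(73216 + w) + 921*(-469 - 854) = (73216 - 314236872665/337630349901) + 921*(-469 - 854) = 24719629461478951/337630349901 + 921*(-1323) = 24719629461478951/337630349901 - 1218483 = -386677212176941232/337630349901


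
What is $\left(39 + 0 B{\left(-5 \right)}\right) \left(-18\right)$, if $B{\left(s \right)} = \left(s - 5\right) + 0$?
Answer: $-702$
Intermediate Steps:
$B{\left(s \right)} = -5 + s$ ($B{\left(s \right)} = \left(-5 + s\right) + 0 = -5 + s$)
$\left(39 + 0 B{\left(-5 \right)}\right) \left(-18\right) = \left(39 + 0 \left(-5 - 5\right)\right) \left(-18\right) = \left(39 + 0 \left(-10\right)\right) \left(-18\right) = \left(39 + 0\right) \left(-18\right) = 39 \left(-18\right) = -702$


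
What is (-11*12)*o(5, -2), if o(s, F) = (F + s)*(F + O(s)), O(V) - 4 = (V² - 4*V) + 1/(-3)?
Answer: -2640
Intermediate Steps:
O(V) = 11/3 + V² - 4*V (O(V) = 4 + ((V² - 4*V) + 1/(-3)) = 4 + ((V² - 4*V) + 1*(-⅓)) = 4 + ((V² - 4*V) - ⅓) = 4 + (-⅓ + V² - 4*V) = 11/3 + V² - 4*V)
o(s, F) = (F + s)*(11/3 + F + s² - 4*s) (o(s, F) = (F + s)*(F + (11/3 + s² - 4*s)) = (F + s)*(11/3 + F + s² - 4*s))
(-11*12)*o(5, -2) = (-11*12)*((-2)² + 5³ - 4*5² + (11/3)*(-2) + (11/3)*5 - 2*5² - 3*(-2)*5) = -132*(4 + 125 - 4*25 - 22/3 + 55/3 - 2*25 + 30) = -132*(4 + 125 - 100 - 22/3 + 55/3 - 50 + 30) = -132*20 = -2640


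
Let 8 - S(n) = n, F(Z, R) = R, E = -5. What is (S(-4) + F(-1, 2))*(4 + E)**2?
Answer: 14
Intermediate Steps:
S(n) = 8 - n
(S(-4) + F(-1, 2))*(4 + E)**2 = ((8 - 1*(-4)) + 2)*(4 - 5)**2 = ((8 + 4) + 2)*(-1)**2 = (12 + 2)*1 = 14*1 = 14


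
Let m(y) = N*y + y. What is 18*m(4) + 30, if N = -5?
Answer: -258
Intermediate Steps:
m(y) = -4*y (m(y) = -5*y + y = -4*y)
18*m(4) + 30 = 18*(-4*4) + 30 = 18*(-16) + 30 = -288 + 30 = -258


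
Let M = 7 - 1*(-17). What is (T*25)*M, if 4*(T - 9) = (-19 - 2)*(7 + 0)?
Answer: -16650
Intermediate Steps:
M = 24 (M = 7 + 17 = 24)
T = -111/4 (T = 9 + ((-19 - 2)*(7 + 0))/4 = 9 + (-21*7)/4 = 9 + (¼)*(-147) = 9 - 147/4 = -111/4 ≈ -27.750)
(T*25)*M = -111/4*25*24 = -2775/4*24 = -16650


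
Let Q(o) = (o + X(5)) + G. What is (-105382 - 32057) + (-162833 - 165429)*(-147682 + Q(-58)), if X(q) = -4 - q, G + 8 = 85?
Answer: 48474968625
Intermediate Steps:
G = 77 (G = -8 + 85 = 77)
Q(o) = 68 + o (Q(o) = (o + (-4 - 1*5)) + 77 = (o + (-4 - 5)) + 77 = (o - 9) + 77 = (-9 + o) + 77 = 68 + o)
(-105382 - 32057) + (-162833 - 165429)*(-147682 + Q(-58)) = (-105382 - 32057) + (-162833 - 165429)*(-147682 + (68 - 58)) = -137439 - 328262*(-147682 + 10) = -137439 - 328262*(-147672) = -137439 + 48475106064 = 48474968625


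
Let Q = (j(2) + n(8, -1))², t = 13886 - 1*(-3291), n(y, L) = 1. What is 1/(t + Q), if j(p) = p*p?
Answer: 1/17202 ≈ 5.8133e-5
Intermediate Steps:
j(p) = p²
t = 17177 (t = 13886 + 3291 = 17177)
Q = 25 (Q = (2² + 1)² = (4 + 1)² = 5² = 25)
1/(t + Q) = 1/(17177 + 25) = 1/17202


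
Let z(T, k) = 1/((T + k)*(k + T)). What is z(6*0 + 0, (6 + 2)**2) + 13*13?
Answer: 692225/4096 ≈ 169.00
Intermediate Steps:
z(T, k) = (T + k)**(-2) (z(T, k) = 1/((T + k)*(T + k)) = 1/((T + k)**2) = (T + k)**(-2))
z(6*0 + 0, (6 + 2)**2) + 13*13 = ((6*0 + 0) + (6 + 2)**2)**(-2) + 13*13 = ((0 + 0) + 8**2)**(-2) + 169 = (0 + 64)**(-2) + 169 = 64**(-2) + 169 = 1/4096 + 169 = 692225/4096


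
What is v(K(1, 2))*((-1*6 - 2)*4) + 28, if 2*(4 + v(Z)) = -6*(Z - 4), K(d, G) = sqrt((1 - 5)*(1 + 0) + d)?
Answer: -228 + 96*I*sqrt(3) ≈ -228.0 + 166.28*I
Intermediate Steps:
K(d, G) = sqrt(-4 + d) (K(d, G) = sqrt(-4*1 + d) = sqrt(-4 + d))
v(Z) = 8 - 3*Z (v(Z) = -4 + (-6*(Z - 4))/2 = -4 + (-6*(-4 + Z))/2 = -4 + (24 - 6*Z)/2 = -4 + (12 - 3*Z) = 8 - 3*Z)
v(K(1, 2))*((-1*6 - 2)*4) + 28 = (8 - 3*sqrt(-4 + 1))*((-1*6 - 2)*4) + 28 = (8 - 3*I*sqrt(3))*((-6 - 2)*4) + 28 = (8 - 3*I*sqrt(3))*(-8*4) + 28 = (8 - 3*I*sqrt(3))*(-32) + 28 = (-256 + 96*I*sqrt(3)) + 28 = -228 + 96*I*sqrt(3)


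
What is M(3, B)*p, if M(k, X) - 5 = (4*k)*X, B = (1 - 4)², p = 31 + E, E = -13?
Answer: 2034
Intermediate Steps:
p = 18 (p = 31 - 13 = 18)
B = 9 (B = (-3)² = 9)
M(k, X) = 5 + 4*X*k (M(k, X) = 5 + (4*k)*X = 5 + 4*X*k)
M(3, B)*p = (5 + 4*9*3)*18 = (5 + 108)*18 = 113*18 = 2034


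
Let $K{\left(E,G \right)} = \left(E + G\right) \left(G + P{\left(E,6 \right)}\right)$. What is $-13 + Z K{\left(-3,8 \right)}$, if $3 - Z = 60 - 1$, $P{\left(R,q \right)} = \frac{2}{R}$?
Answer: $- \frac{6199}{3} \approx -2066.3$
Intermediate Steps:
$K{\left(E,G \right)} = \left(E + G\right) \left(G + \frac{2}{E}\right)$
$Z = -56$ ($Z = 3 - \left(60 - 1\right) = 3 - 59 = -56$)
$-13 + Z K{\left(-3,8 \right)} = -13 - 56 \left(2 + 8^{2} - 24 + 2 \cdot 8 \frac{1}{-3}\right) = -13 - 56 \left(2 + 64 - 24 + 2 \cdot 8 \left(- \frac{1}{3}\right)\right) = -13 - 56 \left(2 + 64 - 24 - \frac{16}{3}\right) = -13 - \frac{6160}{3} = - \frac{6199}{3}$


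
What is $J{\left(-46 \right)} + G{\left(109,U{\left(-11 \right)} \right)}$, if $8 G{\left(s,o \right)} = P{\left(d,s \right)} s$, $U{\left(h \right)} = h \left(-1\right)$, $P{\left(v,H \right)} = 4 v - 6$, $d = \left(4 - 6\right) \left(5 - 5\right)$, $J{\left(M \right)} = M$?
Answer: $- \frac{511}{4} \approx -127.75$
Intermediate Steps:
$d = 0$ ($d = \left(4 - 6\right) \left(5 - 5\right) = \left(-2\right) 0 = 0$)
$P{\left(v,H \right)} = -6 + 4 v$
$U{\left(h \right)} = - h$
$G{\left(s,o \right)} = - \frac{3 s}{4}$ ($G{\left(s,o \right)} = \frac{\left(-6 + 4 \cdot 0\right) s}{8} = \frac{\left(-6 + 0\right) s}{8} = \frac{\left(-6\right) s}{8} = - \frac{3 s}{4}$)
$J{\left(-46 \right)} + G{\left(109,U{\left(-11 \right)} \right)} = -46 - \frac{327}{4} = - \frac{511}{4}$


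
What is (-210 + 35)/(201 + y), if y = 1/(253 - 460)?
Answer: -36225/41606 ≈ -0.87067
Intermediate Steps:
y = -1/207 (y = 1/(-207) = -1/207 ≈ -0.0048309)
(-210 + 35)/(201 + y) = (-210 + 35)/(201 - 1/207) = -175/41606/207 = -175*207/41606 = -36225/41606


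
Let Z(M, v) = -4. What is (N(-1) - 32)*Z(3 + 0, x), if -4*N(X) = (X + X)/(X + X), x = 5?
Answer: 129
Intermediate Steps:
N(X) = -1/4 (N(X) = -(X + X)/(4*(X + X)) = -2*X/(4*(2*X)) = -2*X*1/(2*X)/4 = -1/4*1 = -1/4)
(N(-1) - 32)*Z(3 + 0, x) = (-1/4 - 32)*(-4) = -129/4*(-4) = 129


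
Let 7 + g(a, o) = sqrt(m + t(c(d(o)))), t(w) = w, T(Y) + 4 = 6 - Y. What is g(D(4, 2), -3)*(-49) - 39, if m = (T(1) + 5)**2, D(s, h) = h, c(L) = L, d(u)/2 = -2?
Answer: 304 - 196*sqrt(2) ≈ 26.814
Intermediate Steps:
d(u) = -4 (d(u) = 2*(-2) = -4)
T(Y) = 2 - Y (T(Y) = -4 + (6 - Y) = 2 - Y)
m = 36 (m = ((2 - 1*1) + 5)**2 = ((2 - 1) + 5)**2 = (1 + 5)**2 = 6**2 = 36)
g(a, o) = -7 + 4*sqrt(2) (g(a, o) = -7 + sqrt(36 - 4) = -7 + sqrt(32) = -7 + 4*sqrt(2))
g(D(4, 2), -3)*(-49) - 39 = (-7 + 4*sqrt(2))*(-49) - 39 = (343 - 196*sqrt(2)) - 39 = 304 - 196*sqrt(2)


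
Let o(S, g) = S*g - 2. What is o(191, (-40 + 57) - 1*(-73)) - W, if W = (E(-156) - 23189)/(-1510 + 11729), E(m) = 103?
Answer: 175667258/10219 ≈ 17190.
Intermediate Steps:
o(S, g) = -2 + S*g
W = -23086/10219 (W = (103 - 23189)/(-1510 + 11729) = -23086/10219 ≈ -2.2591)
o(191, (-40 + 57) - 1*(-73)) - W = (-2 + 191*((-40 + 57) - 1*(-73))) - 1*(-23086/10219) = (-2 + 191*(17 + 73)) + 23086/10219 = (-2 + 191*90) + 23086/10219 = (-2 + 17190) + 23086/10219 = 17188 + 23086/10219 = 175667258/10219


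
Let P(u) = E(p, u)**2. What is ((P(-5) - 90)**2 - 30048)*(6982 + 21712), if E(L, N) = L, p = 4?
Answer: -705068968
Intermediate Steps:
P(u) = 16 (P(u) = 4**2 = 16)
((P(-5) - 90)**2 - 30048)*(6982 + 21712) = ((16 - 90)**2 - 30048)*(6982 + 21712) = ((-74)**2 - 30048)*28694 = (5476 - 30048)*28694 = -24572*28694 = -705068968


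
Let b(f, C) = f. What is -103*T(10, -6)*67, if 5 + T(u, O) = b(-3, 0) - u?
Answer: 124218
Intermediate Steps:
T(u, O) = -8 - u (T(u, O) = -5 + (-3 - u) = -8 - u)
-103*T(10, -6)*67 = -103*(-8 - 1*10)*67 = -103*(-8 - 10)*67 = -103*(-18)*67 = 1854*67 = 124218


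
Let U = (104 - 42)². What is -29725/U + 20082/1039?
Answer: 46310933/3993916 ≈ 11.595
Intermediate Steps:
U = 3844 (U = 62² = 3844)
-29725/U + 20082/1039 = -29725/3844 + 20082/1039 = 46310933/3993916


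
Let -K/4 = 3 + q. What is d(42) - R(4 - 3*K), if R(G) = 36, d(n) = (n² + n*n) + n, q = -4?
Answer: 3534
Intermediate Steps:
d(n) = n + 2*n² (d(n) = (n² + n²) + n = 2*n² + n = n + 2*n²)
K = 4 (K = -4*(3 - 4) = -4*(-1) = 4)
d(42) - R(4 - 3*K) = 42*(1 + 2*42) - 1*36 = 42*(1 + 84) - 36 = 42*85 - 36 = 3570 - 36 = 3534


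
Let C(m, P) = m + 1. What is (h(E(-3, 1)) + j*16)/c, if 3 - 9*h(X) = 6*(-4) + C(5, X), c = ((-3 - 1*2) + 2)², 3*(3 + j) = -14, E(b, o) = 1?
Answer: -361/27 ≈ -13.370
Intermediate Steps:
j = -23/3 (j = -3 + (⅓)*(-14) = -3 - 14/3 = -23/3 ≈ -7.6667)
c = 9 (c = ((-3 - 2) + 2)² = (-5 + 2)² = (-3)² = 9)
C(m, P) = 1 + m
h(X) = 7/3 (h(X) = ⅓ - (6*(-4) + (1 + 5))/9 = ⅓ - (-24 + 6)/9 = ⅓ - ⅑*(-18) = ⅓ + 2 = 7/3)
(h(E(-3, 1)) + j*16)/c = (7/3 - 23/3*16)/9 = (7/3 - 368/3)*(⅑) = -361/3*⅑ = -361/27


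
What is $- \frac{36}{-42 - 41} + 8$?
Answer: $\frac{700}{83} \approx 8.4337$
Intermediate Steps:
$- \frac{36}{-42 - 41} + 8 = - \frac{36}{-83} + 8 = \left(-36\right) \left(- \frac{1}{83}\right) + 8 = \frac{36}{83} + 8 = \frac{700}{83}$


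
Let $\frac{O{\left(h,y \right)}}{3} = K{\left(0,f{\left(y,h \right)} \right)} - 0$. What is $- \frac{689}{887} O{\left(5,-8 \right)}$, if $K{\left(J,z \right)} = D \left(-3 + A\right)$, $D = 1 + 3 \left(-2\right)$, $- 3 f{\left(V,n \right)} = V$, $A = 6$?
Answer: $\frac{31005}{887} \approx 34.955$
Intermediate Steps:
$f{\left(V,n \right)} = - \frac{V}{3}$
$D = -5$ ($D = 1 - 6 = -5$)
$K{\left(J,z \right)} = -15$ ($K{\left(J,z \right)} = - 5 \left(-3 + 6\right) = \left(-5\right) 3 = -15$)
$O{\left(h,y \right)} = -45$ ($O{\left(h,y \right)} = 3 \left(-15 - 0\right) = 3 \left(-15 + 0\right) = 3 \left(-15\right) = -45$)
$- \frac{689}{887} O{\left(5,-8 \right)} = - \frac{689}{887} \left(-45\right) = \left(-689\right) \frac{1}{887} \left(-45\right) = \left(- \frac{689}{887}\right) \left(-45\right) = \frac{31005}{887}$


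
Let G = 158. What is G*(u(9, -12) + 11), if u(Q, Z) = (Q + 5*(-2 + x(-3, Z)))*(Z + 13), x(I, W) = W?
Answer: -7900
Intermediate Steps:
u(Q, Z) = (13 + Z)*(-10 + Q + 5*Z) (u(Q, Z) = (Q + 5*(-2 + Z))*(Z + 13) = (Q + (-10 + 5*Z))*(13 + Z) = (-10 + Q + 5*Z)*(13 + Z) = (13 + Z)*(-10 + Q + 5*Z))
G*(u(9, -12) + 11) = 158*((-130 + 5*(-12)² + 13*9 + 55*(-12) + 9*(-12)) + 11) = 158*((-130 + 5*144 + 117 - 660 - 108) + 11) = 158*((-130 + 720 + 117 - 660 - 108) + 11) = 158*(-61 + 11) = 158*(-50) = -7900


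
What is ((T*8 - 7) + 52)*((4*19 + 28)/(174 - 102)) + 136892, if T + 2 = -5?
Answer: 1231885/9 ≈ 1.3688e+5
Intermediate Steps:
T = -7 (T = -2 - 5 = -7)
((T*8 - 7) + 52)*((4*19 + 28)/(174 - 102)) + 136892 = ((-7*8 - 7) + 52)*((4*19 + 28)/(174 - 102)) + 136892 = ((-56 - 7) + 52)*((76 + 28)/72) + 136892 = (-63 + 52)*(104*(1/72)) + 136892 = -11*13/9 + 136892 = -143/9 + 136892 = 1231885/9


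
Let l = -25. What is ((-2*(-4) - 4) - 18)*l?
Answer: 350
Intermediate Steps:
((-2*(-4) - 4) - 18)*l = ((-2*(-4) - 4) - 18)*(-25) = ((8 - 4) - 18)*(-25) = (4 - 18)*(-25) = -14*(-25) = 350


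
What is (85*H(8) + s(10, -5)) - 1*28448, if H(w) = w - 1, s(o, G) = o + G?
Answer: -27848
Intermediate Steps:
s(o, G) = G + o
H(w) = -1 + w
(85*H(8) + s(10, -5)) - 1*28448 = (85*(-1 + 8) + (-5 + 10)) - 1*28448 = (85*7 + 5) - 28448 = (595 + 5) - 28448 = 600 - 28448 = -27848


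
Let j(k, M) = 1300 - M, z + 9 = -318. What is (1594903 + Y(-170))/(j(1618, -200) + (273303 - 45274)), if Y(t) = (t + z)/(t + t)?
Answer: 542267517/78039860 ≈ 6.9486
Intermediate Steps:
z = -327 (z = -9 - 318 = -327)
Y(t) = (-327 + t)/(2*t) (Y(t) = (t - 327)/(t + t) = (-327 + t)/((2*t)) = (-327 + t)*(1/(2*t)) = (-327 + t)/(2*t))
(1594903 + Y(-170))/(j(1618, -200) + (273303 - 45274)) = (1594903 + (1/2)*(-327 - 170)/(-170))/((1300 - 1*(-200)) + (273303 - 45274)) = (1594903 + (1/2)*(-1/170)*(-497))/((1300 + 200) + 228029) = (1594903 + 497/340)/(1500 + 228029) = (542267517/340)/229529 = (542267517/340)*(1/229529) = 542267517/78039860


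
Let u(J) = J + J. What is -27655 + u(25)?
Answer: -27605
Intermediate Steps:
u(J) = 2*J
-27655 + u(25) = -27655 + 2*25 = -27655 + 50 = -27605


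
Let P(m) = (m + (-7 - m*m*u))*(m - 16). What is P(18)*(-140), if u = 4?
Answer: 359800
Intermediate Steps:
P(m) = (-16 + m)*(-7 + m - 4*m²) (P(m) = (m + (-7 - m*m*4))*(m - 16) = (m + (-7 - m²*4))*(-16 + m) = (m + (-7 - 4*m²))*(-16 + m) = (-7 + m - 4*m²)*(-16 + m) = (-16 + m)*(-7 + m - 4*m²))
P(18)*(-140) = (112 - 23*18 - 4*18³ + 65*18²)*(-140) = (112 - 414 - 4*5832 + 65*324)*(-140) = (112 - 414 - 23328 + 21060)*(-140) = -2570*(-140) = 359800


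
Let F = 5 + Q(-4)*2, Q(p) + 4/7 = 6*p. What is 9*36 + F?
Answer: 1959/7 ≈ 279.86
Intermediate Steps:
Q(p) = -4/7 + 6*p
F = -309/7 (F = 5 + (-4/7 + 6*(-4))*2 = 5 + (-4/7 - 24)*2 = 5 - 172/7*2 = 5 - 344/7 = -309/7 ≈ -44.143)
9*36 + F = 9*36 - 309/7 = 324 - 309/7 = 1959/7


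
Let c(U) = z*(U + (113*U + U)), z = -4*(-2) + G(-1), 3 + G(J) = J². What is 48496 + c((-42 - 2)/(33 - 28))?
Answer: 42424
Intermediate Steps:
G(J) = -3 + J²
z = 6 (z = -4*(-2) + (-3 + (-1)²) = 8 + (-3 + 1) = 8 - 2 = 6)
c(U) = 690*U (c(U) = 6*(U + (113*U + U)) = 6*(U + 114*U) = 6*(115*U) = 690*U)
48496 + c((-42 - 2)/(33 - 28)) = 48496 + 690*((-42 - 2)/(33 - 28)) = 48496 + 690*(-44/5) = 48496 - 6072 = 42424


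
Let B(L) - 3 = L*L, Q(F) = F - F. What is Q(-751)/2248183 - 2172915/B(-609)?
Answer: -724305/123628 ≈ -5.8587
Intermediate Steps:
Q(F) = 0
B(L) = 3 + L² (B(L) = 3 + L*L = 3 + L²)
Q(-751)/2248183 - 2172915/B(-609) = 0/2248183 - 2172915/(3 + (-609)²) = 0*(1/2248183) - 2172915/(3 + 370881) = 0 - 2172915/370884 = 0 - 2172915*1/370884 = 0 - 724305/123628 = -724305/123628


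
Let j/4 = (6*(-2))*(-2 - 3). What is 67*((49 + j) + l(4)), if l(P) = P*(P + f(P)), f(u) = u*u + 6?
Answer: 26331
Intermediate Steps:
f(u) = 6 + u² (f(u) = u² + 6 = 6 + u²)
l(P) = P*(6 + P + P²) (l(P) = P*(P + (6 + P²)) = P*(6 + P + P²))
j = 240 (j = 4*((6*(-2))*(-2 - 3)) = 4*(-12*(-5)) = 4*60 = 240)
67*((49 + j) + l(4)) = 67*((49 + 240) + 4*(6 + 4 + 4²)) = 67*(289 + 4*(6 + 4 + 16)) = 67*(289 + 4*26) = 67*(289 + 104) = 67*393 = 26331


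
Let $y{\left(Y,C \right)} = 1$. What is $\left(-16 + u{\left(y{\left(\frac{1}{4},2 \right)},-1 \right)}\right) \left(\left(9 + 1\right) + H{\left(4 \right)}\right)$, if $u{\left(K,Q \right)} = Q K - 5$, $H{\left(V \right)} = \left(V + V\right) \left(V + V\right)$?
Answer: $-1628$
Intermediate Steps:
$H{\left(V \right)} = 4 V^{2}$ ($H{\left(V \right)} = 2 V 2 V = 4 V^{2}$)
$u{\left(K,Q \right)} = -5 + K Q$ ($u{\left(K,Q \right)} = K Q - 5 = -5 + K Q$)
$\left(-16 + u{\left(y{\left(\frac{1}{4},2 \right)},-1 \right)}\right) \left(\left(9 + 1\right) + H{\left(4 \right)}\right) = \left(-16 + \left(-5 + 1 \left(-1\right)\right)\right) \left(\left(9 + 1\right) + 4 \cdot 4^{2}\right) = \left(-16 - 6\right) \left(10 + 4 \cdot 16\right) = \left(-16 - 6\right) \left(10 + 64\right) = \left(-22\right) 74 = -1628$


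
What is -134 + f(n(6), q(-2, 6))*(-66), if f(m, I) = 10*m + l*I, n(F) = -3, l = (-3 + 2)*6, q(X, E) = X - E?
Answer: -1322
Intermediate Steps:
l = -6 (l = -1*6 = -6)
f(m, I) = -6*I + 10*m (f(m, I) = 10*m - 6*I = -6*I + 10*m)
-134 + f(n(6), q(-2, 6))*(-66) = -134 + (-6*(-2 - 1*6) + 10*(-3))*(-66) = -134 + (-6*(-2 - 6) - 30)*(-66) = -134 + (-6*(-8) - 30)*(-66) = -134 + (48 - 30)*(-66) = -134 + 18*(-66) = -134 - 1188 = -1322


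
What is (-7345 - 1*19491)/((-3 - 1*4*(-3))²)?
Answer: -26836/81 ≈ -331.31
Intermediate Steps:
(-7345 - 1*19491)/((-3 - 1*4*(-3))²) = (-7345 - 19491)/((-3 - 4*(-3))²) = -26836/(-3 + 12)² = -26836/(9²) = -26836/81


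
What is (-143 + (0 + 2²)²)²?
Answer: 16129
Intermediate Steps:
(-143 + (0 + 2²)²)² = (-143 + (0 + 4)²)² = (-143 + 4²)² = (-143 + 16)² = (-127)² = 16129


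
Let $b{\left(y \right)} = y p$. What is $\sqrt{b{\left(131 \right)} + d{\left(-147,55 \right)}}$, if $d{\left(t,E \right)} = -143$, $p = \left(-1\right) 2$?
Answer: $9 i \sqrt{5} \approx 20.125 i$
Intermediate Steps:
$p = -2$
$b{\left(y \right)} = - 2 y$ ($b{\left(y \right)} = y \left(-2\right) = - 2 y$)
$\sqrt{b{\left(131 \right)} + d{\left(-147,55 \right)}} = \sqrt{\left(-2\right) 131 - 143} = \sqrt{-262 - 143} = \sqrt{-405} = 9 i \sqrt{5}$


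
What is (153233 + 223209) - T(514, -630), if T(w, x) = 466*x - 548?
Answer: 670570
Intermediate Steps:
T(w, x) = -548 + 466*x
(153233 + 223209) - T(514, -630) = (153233 + 223209) - (-548 + 466*(-630)) = 376442 - (-548 - 293580) = 376442 - 1*(-294128) = 376442 + 294128 = 670570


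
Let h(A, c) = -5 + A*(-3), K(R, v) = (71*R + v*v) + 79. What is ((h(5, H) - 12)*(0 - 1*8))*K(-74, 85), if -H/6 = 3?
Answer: 524800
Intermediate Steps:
H = -18 (H = -6*3 = -18)
K(R, v) = 79 + v² + 71*R (K(R, v) = (71*R + v²) + 79 = (v² + 71*R) + 79 = 79 + v² + 71*R)
h(A, c) = -5 - 3*A
((h(5, H) - 12)*(0 - 1*8))*K(-74, 85) = (((-5 - 3*5) - 12)*(0 - 1*8))*(79 + 85² + 71*(-74)) = (((-5 - 15) - 12)*(0 - 8))*(79 + 7225 - 5254) = ((-20 - 12)*(-8))*2050 = -32*(-8)*2050 = 256*2050 = 524800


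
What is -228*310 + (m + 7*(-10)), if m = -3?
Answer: -70753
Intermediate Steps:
-228*310 + (m + 7*(-10)) = -228*310 + (-3 + 7*(-10)) = -70680 + (-3 - 70) = -70680 - 73 = -70753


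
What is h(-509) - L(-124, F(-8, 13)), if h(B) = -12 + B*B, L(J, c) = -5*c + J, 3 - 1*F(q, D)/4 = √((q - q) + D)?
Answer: 259253 - 20*√13 ≈ 2.5918e+5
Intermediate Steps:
F(q, D) = 12 - 4*√D (F(q, D) = 12 - 4*√((q - q) + D) = 12 - 4*√(0 + D) = 12 - 4*√D)
L(J, c) = J - 5*c
h(B) = -12 + B²
h(-509) - L(-124, F(-8, 13)) = (-12 + (-509)²) - (-124 - 5*(12 - 4*√13)) = (-12 + 259081) - (-124 + (-60 + 20*√13)) = 259069 - (-184 + 20*√13) = 259069 + (184 - 20*√13) = 259253 - 20*√13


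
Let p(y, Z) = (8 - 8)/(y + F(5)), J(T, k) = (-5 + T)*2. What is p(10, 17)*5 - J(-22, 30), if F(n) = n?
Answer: 54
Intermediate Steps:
J(T, k) = -10 + 2*T
p(y, Z) = 0 (p(y, Z) = (8 - 8)/(y + 5) = 0/(5 + y) = 0)
p(10, 17)*5 - J(-22, 30) = 0*5 - (-10 + 2*(-22)) = 0 - (-10 - 44) = 0 - 1*(-54) = 0 + 54 = 54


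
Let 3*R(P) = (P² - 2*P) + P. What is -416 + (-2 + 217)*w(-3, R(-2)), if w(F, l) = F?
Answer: -1061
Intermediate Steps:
R(P) = -P/3 + P²/3 (R(P) = ((P² - 2*P) + P)/3 = (P² - P)/3 = -P/3 + P²/3)
-416 + (-2 + 217)*w(-3, R(-2)) = -416 + (-2 + 217)*(-3) = -416 + 215*(-3) = -416 - 645 = -1061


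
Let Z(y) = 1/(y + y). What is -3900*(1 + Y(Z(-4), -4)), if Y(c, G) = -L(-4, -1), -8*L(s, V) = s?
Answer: -1950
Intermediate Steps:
L(s, V) = -s/8
Z(y) = 1/(2*y)
Y(c, G) = -½ (Y(c, G) = -(-1)*(-4)/8 = -1*½ = -½)
-3900*(1 + Y(Z(-4), -4)) = -3900*(1 - ½) = -3900/2 = -780*5/2 = -1950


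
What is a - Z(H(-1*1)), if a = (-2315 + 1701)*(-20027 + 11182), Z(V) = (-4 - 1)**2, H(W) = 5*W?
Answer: 5430805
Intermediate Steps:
Z(V) = 25 (Z(V) = (-5)**2 = 25)
a = 5430830 (a = -614*(-8845) = 5430830)
a - Z(H(-1*1)) = 5430830 - 1*25 = 5430830 - 25 = 5430805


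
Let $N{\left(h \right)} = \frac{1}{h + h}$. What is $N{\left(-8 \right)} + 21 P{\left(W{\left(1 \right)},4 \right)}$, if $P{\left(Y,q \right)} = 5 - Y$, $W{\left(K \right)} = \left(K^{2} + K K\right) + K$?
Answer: $\frac{671}{16} \approx 41.938$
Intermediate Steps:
$W{\left(K \right)} = K + 2 K^{2}$ ($W{\left(K \right)} = \left(K^{2} + K^{2}\right) + K = 2 K^{2} + K = K + 2 K^{2}$)
$N{\left(h \right)} = \frac{1}{2 h}$
$N{\left(-8 \right)} + 21 P{\left(W{\left(1 \right)},4 \right)} = \frac{1}{2 \left(-8\right)} + 21 \left(5 - 1 \left(1 + 2 \cdot 1\right)\right) = \frac{1}{2} \left(- \frac{1}{8}\right) + 21 \left(5 - 1 \left(1 + 2\right)\right) = - \frac{1}{16} + 21 \left(5 - 1 \cdot 3\right) = - \frac{1}{16} + 21 \left(5 - 3\right) = - \frac{1}{16} + 21 \cdot 2 = - \frac{1}{16} + 42 = \frac{671}{16}$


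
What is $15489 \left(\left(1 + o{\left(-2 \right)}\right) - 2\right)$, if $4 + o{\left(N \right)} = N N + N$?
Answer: $-46467$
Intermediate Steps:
$o{\left(N \right)} = -4 + N + N^{2}$ ($o{\left(N \right)} = -4 + \left(N N + N\right) = -4 + \left(N^{2} + N\right) = -4 + \left(N + N^{2}\right) = -4 + N + N^{2}$)
$15489 \left(\left(1 + o{\left(-2 \right)}\right) - 2\right) = 15489 \left(\left(1 - \left(6 - 4\right)\right) - 2\right) = 15489 \left(\left(1 - 2\right) - 2\right) = 15489 \left(-1 - 2\right) = 15489 \left(-3\right) = -46467$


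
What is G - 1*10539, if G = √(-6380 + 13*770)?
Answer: -10539 + 11*√30 ≈ -10479.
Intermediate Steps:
G = 11*√30 (G = √(-6380 + 10010) = √3630 = 11*√30 ≈ 60.250)
G - 1*10539 = 11*√30 - 1*10539 = 11*√30 - 10539 = -10539 + 11*√30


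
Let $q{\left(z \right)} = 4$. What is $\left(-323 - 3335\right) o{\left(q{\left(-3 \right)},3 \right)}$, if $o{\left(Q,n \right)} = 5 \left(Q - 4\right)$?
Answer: $0$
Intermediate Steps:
$o{\left(Q,n \right)} = -20 + 5 Q$ ($o{\left(Q,n \right)} = 5 \left(-4 + Q\right) = -20 + 5 Q$)
$\left(-323 - 3335\right) o{\left(q{\left(-3 \right)},3 \right)} = \left(-323 - 3335\right) \left(-20 + 5 \cdot 4\right) = \left(-323 - 3335\right) \left(-20 + 20\right) = \left(-3658\right) 0 = 0$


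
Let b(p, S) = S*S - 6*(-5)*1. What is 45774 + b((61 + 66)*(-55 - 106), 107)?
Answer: 57253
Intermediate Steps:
b(p, S) = 30 + S² (b(p, S) = S² + 30*1 = S² + 30 = 30 + S²)
45774 + b((61 + 66)*(-55 - 106), 107) = 45774 + (30 + 107²) = 45774 + (30 + 11449) = 45774 + 11479 = 57253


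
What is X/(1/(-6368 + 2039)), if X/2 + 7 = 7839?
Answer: -67809456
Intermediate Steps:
X = 15664 (X = -14 + 2*7839 = -14 + 15678 = 15664)
X/(1/(-6368 + 2039)) = 15664/(1/(-6368 + 2039)) = 15664/(1/(-4329)) = 15664/(-1/4329) = 15664*(-4329) = -67809456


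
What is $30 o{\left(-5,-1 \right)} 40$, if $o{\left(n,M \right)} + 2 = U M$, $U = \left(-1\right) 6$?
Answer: $4800$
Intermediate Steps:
$U = -6$
$o{\left(n,M \right)} = -2 - 6 M$
$30 o{\left(-5,-1 \right)} 40 = 30 \left(-2 - -6\right) 40 = 30 \left(-2 + 6\right) 40 = 30 \cdot 4 \cdot 40 = 120 \cdot 40 = 4800$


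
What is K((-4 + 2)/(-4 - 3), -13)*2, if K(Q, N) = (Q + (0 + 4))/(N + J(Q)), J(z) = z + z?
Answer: -20/29 ≈ -0.68966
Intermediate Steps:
J(z) = 2*z
K(Q, N) = (4 + Q)/(N + 2*Q) (K(Q, N) = (Q + (0 + 4))/(N + 2*Q) = (Q + 4)/(N + 2*Q) = (4 + Q)/(N + 2*Q))
K((-4 + 2)/(-4 - 3), -13)*2 = ((4 + (-4 + 2)/(-4 - 3))/(-13 + 2*((-4 + 2)/(-4 - 3))))*2 = ((4 - 2/(-7))/(-13 + 2*(-2/(-7))))*2 = ((4 - 2*(-1/7))/(-13 + 2*(-2*(-1/7))))*2 = ((4 + 2/7)/(-13 + 2*(2/7)))*2 = ((30/7)/(-13 + 4/7))*2 = ((30/7)/(-87/7))*2 = -7/87*30/7*2 = -10/29*2 = -20/29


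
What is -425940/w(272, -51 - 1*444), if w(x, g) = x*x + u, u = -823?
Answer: -141980/24387 ≈ -5.8220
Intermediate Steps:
w(x, g) = -823 + x² (w(x, g) = x*x - 823 = x² - 823 = -823 + x²)
-425940/w(272, -51 - 1*444) = -425940/(-823 + 272²) = -425940/(-823 + 73984) = -425940/73161 = -425940*1/73161 = -141980/24387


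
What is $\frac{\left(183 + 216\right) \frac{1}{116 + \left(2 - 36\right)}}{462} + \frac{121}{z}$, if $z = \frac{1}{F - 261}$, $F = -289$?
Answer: $- \frac{120056181}{1804} \approx -66550.0$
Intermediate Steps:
$z = - \frac{1}{550}$ ($z = \frac{1}{-289 - 261} = \frac{1}{-550} = - \frac{1}{550} \approx -0.0018182$)
$\frac{\left(183 + 216\right) \frac{1}{116 + \left(2 - 36\right)}}{462} + \frac{121}{z} = \frac{\left(183 + 216\right) \frac{1}{116 + \left(2 - 36\right)}}{462} + \frac{121}{- \frac{1}{550}} = \frac{399}{116 - 34} \cdot \frac{1}{462} + 121 \left(-550\right) = \frac{399}{82} \cdot \frac{1}{462} - 66550 = \frac{19}{1804} - 66550 = - \frac{120056181}{1804}$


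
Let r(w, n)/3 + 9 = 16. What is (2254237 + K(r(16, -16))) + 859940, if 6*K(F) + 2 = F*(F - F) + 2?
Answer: 3114177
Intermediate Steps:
r(w, n) = 21 (r(w, n) = -27 + 3*16 = -27 + 48 = 21)
K(F) = 0 (K(F) = -⅓ + (F*(F - F) + 2)/6 = -⅓ + (F*0 + 2)/6 = -⅓ + (0 + 2)/6 = -⅓ + (⅙)*2 = -⅓ + ⅓ = 0)
(2254237 + K(r(16, -16))) + 859940 = (2254237 + 0) + 859940 = 2254237 + 859940 = 3114177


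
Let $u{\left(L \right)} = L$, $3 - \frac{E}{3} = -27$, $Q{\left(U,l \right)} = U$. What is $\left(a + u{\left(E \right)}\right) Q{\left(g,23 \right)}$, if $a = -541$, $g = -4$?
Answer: $1804$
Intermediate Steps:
$E = 90$ ($E = 9 - -81 = 9 + 81 = 90$)
$\left(a + u{\left(E \right)}\right) Q{\left(g,23 \right)} = \left(-541 + 90\right) \left(-4\right) = \left(-451\right) \left(-4\right) = 1804$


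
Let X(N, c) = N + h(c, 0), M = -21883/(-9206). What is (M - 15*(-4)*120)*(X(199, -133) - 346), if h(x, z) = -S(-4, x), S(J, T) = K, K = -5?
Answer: -4707660893/4603 ≈ -1.0227e+6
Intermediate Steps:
S(J, T) = -5
h(x, z) = 5 (h(x, z) = -1*(-5) = 5)
M = 21883/9206 (M = -21883*(-1/9206) = 21883/9206 ≈ 2.3770)
X(N, c) = 5 + N (X(N, c) = N + 5 = 5 + N)
(M - 15*(-4)*120)*(X(199, -133) - 346) = (21883/9206 - 15*(-4)*120)*((5 + 199) - 346) = (21883/9206 + 60*120)*(204 - 346) = (21883/9206 + 7200)*(-142) = (66305083/9206)*(-142) = -4707660893/4603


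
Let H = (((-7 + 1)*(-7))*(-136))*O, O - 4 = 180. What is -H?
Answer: 1051008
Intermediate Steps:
O = 184 (O = 4 + 180 = 184)
H = -1051008 (H = (((-7 + 1)*(-7))*(-136))*184 = (-6*(-7)*(-136))*184 = (42*(-136))*184 = -5712*184 = -1051008)
-H = -1*(-1051008) = 1051008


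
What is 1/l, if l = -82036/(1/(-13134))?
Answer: 1/1077460824 ≈ 9.2811e-10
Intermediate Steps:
l = 1077460824 (l = -82036/(-1/13134) = -82036*(-13134) = 1077460824)
1/l = 1/1077460824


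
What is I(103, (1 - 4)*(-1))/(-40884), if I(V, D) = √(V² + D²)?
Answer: -√10618/40884 ≈ -0.0025204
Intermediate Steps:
I(V, D) = √(D² + V²)
I(103, (1 - 4)*(-1))/(-40884) = √(((1 - 4)*(-1))² + 103²)/(-40884) = √((-3*(-1))² + 10609)*(-1/40884) = √(3² + 10609)*(-1/40884) = √(9 + 10609)*(-1/40884) = √10618*(-1/40884) = -√10618/40884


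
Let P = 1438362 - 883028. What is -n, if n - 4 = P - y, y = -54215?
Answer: -609553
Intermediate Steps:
P = 555334
n = 609553 (n = 4 + (555334 - 1*(-54215)) = 4 + (555334 + 54215) = 4 + 609549 = 609553)
-n = -1*609553 = -609553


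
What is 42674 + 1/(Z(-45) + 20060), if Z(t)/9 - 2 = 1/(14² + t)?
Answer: 129378478589/3031787 ≈ 42674.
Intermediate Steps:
Z(t) = 18 + 9/(196 + t) (Z(t) = 18 + 9/(14² + t) = 18 + 9/(196 + t))
42674 + 1/(Z(-45) + 20060) = 42674 + 1/(9*(393 + 2*(-45))/(196 - 45) + 20060) = 42674 + 1/(9*(393 - 90)/151 + 20060) = 42674 + 1/(9*(1/151)*303 + 20060) = 42674 + 1/(2727/151 + 20060) = 42674 + 1/(3031787/151) = 42674 + 151/3031787 = 129378478589/3031787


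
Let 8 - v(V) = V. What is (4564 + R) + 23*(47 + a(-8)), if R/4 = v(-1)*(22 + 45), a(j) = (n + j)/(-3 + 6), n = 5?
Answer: 8034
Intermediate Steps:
v(V) = 8 - V
a(j) = 5/3 + j/3 (a(j) = (5 + j)/(-3 + 6) = (5 + j)/3 = (5 + j)*(1/3) = 5/3 + j/3)
R = 2412 (R = 4*((8 - 1*(-1))*(22 + 45)) = 4*((8 + 1)*67) = 4*(9*67) = 4*603 = 2412)
(4564 + R) + 23*(47 + a(-8)) = (4564 + 2412) + 23*(47 + (5/3 + (1/3)*(-8))) = 6976 + 23*(47 + (5/3 - 8/3)) = 6976 + 23*(47 - 1) = 6976 + 23*46 = 6976 + 1058 = 8034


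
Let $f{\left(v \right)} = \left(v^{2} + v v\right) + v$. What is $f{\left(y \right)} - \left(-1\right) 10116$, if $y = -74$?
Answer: $20994$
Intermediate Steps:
$f{\left(v \right)} = v + 2 v^{2}$ ($f{\left(v \right)} = \left(v^{2} + v^{2}\right) + v = 2 v^{2} + v = v + 2 v^{2}$)
$f{\left(y \right)} - \left(-1\right) 10116 = - 74 \left(1 + 2 \left(-74\right)\right) - \left(-1\right) 10116 = - 74 \left(1 - 148\right) - -10116 = \left(-74\right) \left(-147\right) + 10116 = 10878 + 10116 = 20994$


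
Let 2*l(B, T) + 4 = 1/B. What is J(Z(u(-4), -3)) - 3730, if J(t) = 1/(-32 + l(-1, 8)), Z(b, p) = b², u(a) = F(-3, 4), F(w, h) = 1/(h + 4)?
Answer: -257372/69 ≈ -3730.0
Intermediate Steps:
F(w, h) = 1/(4 + h)
u(a) = ⅛ (u(a) = 1/(4 + 4) = 1/8 = ⅛)
l(B, T) = -2 + 1/(2*B)
J(t) = -2/69 (J(t) = 1/(-32 + (-2 + (½)/(-1))) = 1/(-32 + (-2 + (½)*(-1))) = 1/(-32 + (-2 - ½)) = 1/(-32 - 5/2) = 1/(-69/2) = -2/69)
J(Z(u(-4), -3)) - 3730 = -2/69 - 3730 = -257372/69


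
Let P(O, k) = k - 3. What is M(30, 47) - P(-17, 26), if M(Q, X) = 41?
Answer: 18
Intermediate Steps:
P(O, k) = -3 + k
M(30, 47) - P(-17, 26) = 41 - (-3 + 26) = 41 - 1*23 = 41 - 23 = 18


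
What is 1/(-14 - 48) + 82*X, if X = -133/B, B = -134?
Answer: 338019/4154 ≈ 81.372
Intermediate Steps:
X = 133/134 (X = -133/(-134) = -133*(-1/134) = 133/134 ≈ 0.99254)
1/(-14 - 48) + 82*X = 1/(-14 - 48) + 82*(133/134) = 1/(-62) + 5453/67 = -1/62 + 5453/67 = 338019/4154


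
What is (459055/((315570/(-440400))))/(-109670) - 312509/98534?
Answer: 30349723673803/11367066794182 ≈ 2.6700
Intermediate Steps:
(459055/((315570/(-440400))))/(-109670) - 312509/98534 = (459055/((315570*(-1/440400))))*(-1/109670) - 312509*1/98534 = (459055/(-10519/14680))*(-1/109670) - 312509/98534 = (459055*(-14680/10519))*(-1/109670) - 312509/98534 = -6738927400/10519*(-1/109670) - 312509/98534 = 673892740/115361873 - 312509/98534 = 30349723673803/11367066794182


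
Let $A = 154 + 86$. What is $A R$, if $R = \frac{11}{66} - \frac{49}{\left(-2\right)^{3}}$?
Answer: $1510$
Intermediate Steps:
$A = 240$
$R = \frac{151}{24}$ ($R = 11 \cdot \frac{1}{66} - \frac{49}{-8} = \frac{1}{6} - - \frac{49}{8} = \frac{1}{6} + \frac{49}{8} = \frac{151}{24} \approx 6.2917$)
$A R = 240 \cdot \frac{151}{24} = 1510$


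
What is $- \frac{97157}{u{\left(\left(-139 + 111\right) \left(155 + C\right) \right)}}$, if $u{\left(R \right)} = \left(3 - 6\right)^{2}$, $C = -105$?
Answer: $- \frac{97157}{9} \approx -10795.0$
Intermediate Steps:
$u{\left(R \right)} = 9$ ($u{\left(R \right)} = \left(-3\right)^{2} = 9$)
$- \frac{97157}{u{\left(\left(-139 + 111\right) \left(155 + C\right) \right)}} = - \frac{97157}{9}$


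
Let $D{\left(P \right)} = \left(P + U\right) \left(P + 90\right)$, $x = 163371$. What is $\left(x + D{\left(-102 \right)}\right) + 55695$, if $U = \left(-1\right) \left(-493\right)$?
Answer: $214374$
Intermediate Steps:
$U = 493$
$D{\left(P \right)} = \left(90 + P\right) \left(493 + P\right)$ ($D{\left(P \right)} = \left(P + 493\right) \left(P + 90\right) = \left(493 + P\right) \left(90 + P\right) = \left(90 + P\right) \left(493 + P\right)$)
$\left(x + D{\left(-102 \right)}\right) + 55695 = \left(163371 + \left(44370 + \left(-102\right)^{2} + 583 \left(-102\right)\right)\right) + 55695 = \left(163371 + \left(44370 + 10404 - 59466\right)\right) + 55695 = \left(163371 - 4692\right) + 55695 = 158679 + 55695 = 214374$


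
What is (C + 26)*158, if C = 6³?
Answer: 38236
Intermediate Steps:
C = 216
(C + 26)*158 = (216 + 26)*158 = 242*158 = 38236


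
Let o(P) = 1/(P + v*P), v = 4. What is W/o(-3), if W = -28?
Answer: 420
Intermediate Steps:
o(P) = 1/(5*P) (o(P) = 1/(P + 4*P) = 1/(5*P))
W/o(-3) = -28/((⅕)/(-3)) = -28/((⅕)*(-⅓)) = -28/(-1/15) = -28*(-15) = 420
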